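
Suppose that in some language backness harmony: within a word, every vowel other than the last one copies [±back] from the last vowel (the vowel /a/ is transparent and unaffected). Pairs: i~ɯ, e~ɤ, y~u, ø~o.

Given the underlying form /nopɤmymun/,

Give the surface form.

[nopɤmumun]

/y/ harmonizes with /u/ ([+back]) → [u]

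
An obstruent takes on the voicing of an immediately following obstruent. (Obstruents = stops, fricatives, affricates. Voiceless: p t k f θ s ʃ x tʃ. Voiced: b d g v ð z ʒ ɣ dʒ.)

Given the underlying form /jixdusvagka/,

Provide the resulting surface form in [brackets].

/x/ before /d/ (voiced) → [ɣ]
/s/ before /v/ (voiced) → [z]
/g/ before /k/ (voiceless) → [k]

[jiɣduzvakka]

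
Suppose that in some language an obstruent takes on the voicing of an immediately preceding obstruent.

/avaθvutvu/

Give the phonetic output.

[avaθfutfu]

/v/ after /θ/ (voiceless) → [f]
/v/ after /t/ (voiceless) → [f]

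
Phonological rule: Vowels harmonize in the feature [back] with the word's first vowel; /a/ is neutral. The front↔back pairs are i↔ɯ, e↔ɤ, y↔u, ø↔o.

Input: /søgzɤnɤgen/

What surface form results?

/ɤ/ harmonizes with /ø/ ([-back]) → [e]
/ɤ/ harmonizes with /ø/ ([-back]) → [e]

[søgzenegen]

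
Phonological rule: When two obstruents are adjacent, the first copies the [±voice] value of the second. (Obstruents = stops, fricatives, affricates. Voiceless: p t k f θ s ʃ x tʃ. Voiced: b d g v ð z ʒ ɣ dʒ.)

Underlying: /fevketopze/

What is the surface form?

[fefketobze]

/v/ before /k/ (voiceless) → [f]
/p/ before /z/ (voiced) → [b]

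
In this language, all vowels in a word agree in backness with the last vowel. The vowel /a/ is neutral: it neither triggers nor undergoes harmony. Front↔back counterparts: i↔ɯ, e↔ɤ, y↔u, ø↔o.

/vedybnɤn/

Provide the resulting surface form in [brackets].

[vɤdubnɤn]

/e/ harmonizes with /ɤ/ ([+back]) → [ɤ]
/y/ harmonizes with /ɤ/ ([+back]) → [u]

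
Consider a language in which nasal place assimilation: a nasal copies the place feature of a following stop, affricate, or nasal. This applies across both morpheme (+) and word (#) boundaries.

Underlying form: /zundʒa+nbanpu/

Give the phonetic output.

[zuɲdʒa+mbampu]

/n/ before /dʒ/ (palatal) → [ɲ]
/n/ before /b/ (labial) → [m]
/n/ before /p/ (labial) → [m]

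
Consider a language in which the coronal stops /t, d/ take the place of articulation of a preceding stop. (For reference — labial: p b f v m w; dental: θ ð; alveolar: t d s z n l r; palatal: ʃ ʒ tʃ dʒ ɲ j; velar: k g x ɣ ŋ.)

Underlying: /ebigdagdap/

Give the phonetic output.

[ebiggaggap]

/d/ after /g/ (velar) → [g]
/d/ after /g/ (velar) → [g]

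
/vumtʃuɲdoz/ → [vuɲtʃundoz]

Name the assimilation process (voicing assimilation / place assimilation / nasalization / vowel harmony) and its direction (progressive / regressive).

/m/→[ɲ] /ɲ/→[n].
Each target copies a feature from the following segment, so the direction is regressive.

place assimilation, regressive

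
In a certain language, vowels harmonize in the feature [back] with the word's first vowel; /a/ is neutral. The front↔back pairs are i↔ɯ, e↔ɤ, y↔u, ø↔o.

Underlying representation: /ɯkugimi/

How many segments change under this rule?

/i/ harmonizes with /ɯ/ ([+back]) → [ɯ]
/i/ harmonizes with /ɯ/ ([+back]) → [ɯ]
2 segments change.

2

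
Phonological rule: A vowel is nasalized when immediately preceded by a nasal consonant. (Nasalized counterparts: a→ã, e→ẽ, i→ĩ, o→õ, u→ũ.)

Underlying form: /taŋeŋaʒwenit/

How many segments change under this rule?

3

/e/ after nasal /ŋ/ → [ẽ]
/a/ after nasal /ŋ/ → [ã]
/i/ after nasal /n/ → [ĩ]
3 segments change.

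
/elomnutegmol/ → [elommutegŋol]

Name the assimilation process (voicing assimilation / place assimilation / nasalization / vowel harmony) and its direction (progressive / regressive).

/n/→[m] /m/→[ŋ].
Each target copies a feature from the preceding segment, so the direction is progressive.

place assimilation, progressive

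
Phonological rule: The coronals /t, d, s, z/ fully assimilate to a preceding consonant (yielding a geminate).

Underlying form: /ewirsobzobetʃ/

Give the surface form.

/s/ after /r/ → [r] (total assimilation)
/z/ after /b/ → [b] (total assimilation)

[ewirrobbobetʃ]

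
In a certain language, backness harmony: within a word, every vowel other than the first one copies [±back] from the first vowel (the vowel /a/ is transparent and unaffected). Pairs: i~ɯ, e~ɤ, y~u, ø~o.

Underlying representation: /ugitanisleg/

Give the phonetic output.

[ugɯtanɯslɤg]

/i/ harmonizes with /u/ ([+back]) → [ɯ]
/i/ harmonizes with /u/ ([+back]) → [ɯ]
/e/ harmonizes with /u/ ([+back]) → [ɤ]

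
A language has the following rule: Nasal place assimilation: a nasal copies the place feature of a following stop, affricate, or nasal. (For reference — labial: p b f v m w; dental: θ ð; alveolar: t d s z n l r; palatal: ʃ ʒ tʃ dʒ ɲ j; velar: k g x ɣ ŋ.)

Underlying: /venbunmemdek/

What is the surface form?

/n/ before /b/ (labial) → [m]
/n/ before /m/ (labial) → [m]
/m/ before /d/ (alveolar) → [n]

[vembummendek]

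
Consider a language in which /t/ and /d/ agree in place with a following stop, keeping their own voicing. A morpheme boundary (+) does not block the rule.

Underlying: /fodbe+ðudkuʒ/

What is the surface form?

/d/ before /b/ (labial) → [b]
/d/ before /k/ (velar) → [g]

[fobbe+ðugkuʒ]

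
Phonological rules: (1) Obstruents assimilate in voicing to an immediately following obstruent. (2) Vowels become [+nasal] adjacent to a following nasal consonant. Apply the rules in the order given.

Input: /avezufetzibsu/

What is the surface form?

[avezufedzipsu]

Rule 1: /t/ before /z/ (voiced) → [d]
Rule 1: /b/ before /s/ (voiceless) → [p]
After rule 1: avezufedzipsu
Rule 2: no segment meets the rule's conditions; no change.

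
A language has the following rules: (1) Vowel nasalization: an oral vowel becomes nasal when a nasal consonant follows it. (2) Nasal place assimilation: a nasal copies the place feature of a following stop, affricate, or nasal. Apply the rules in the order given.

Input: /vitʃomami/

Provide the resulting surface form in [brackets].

Rule 1: /o/ before nasal /m/ → [õ]
Rule 1: /a/ before nasal /m/ → [ã]
After rule 1: vitʃõmãmi
Rule 2: no segment meets the rule's conditions; no change.

[vitʃõmãmi]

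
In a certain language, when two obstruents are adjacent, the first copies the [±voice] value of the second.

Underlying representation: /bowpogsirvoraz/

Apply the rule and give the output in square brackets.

[bowpoksirvoraz]

/g/ before /s/ (voiceless) → [k]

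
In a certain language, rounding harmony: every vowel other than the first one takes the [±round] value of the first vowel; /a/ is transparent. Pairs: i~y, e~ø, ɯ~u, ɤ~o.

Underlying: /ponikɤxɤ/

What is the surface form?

[ponykoxo]

/i/ harmonizes with /o/ ([+round]) → [y]
/ɤ/ harmonizes with /o/ ([+round]) → [o]
/ɤ/ harmonizes with /o/ ([+round]) → [o]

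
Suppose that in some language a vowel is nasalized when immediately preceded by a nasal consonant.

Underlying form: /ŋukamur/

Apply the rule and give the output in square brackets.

/u/ after nasal /ŋ/ → [ũ]
/u/ after nasal /m/ → [ũ]

[ŋũkamũr]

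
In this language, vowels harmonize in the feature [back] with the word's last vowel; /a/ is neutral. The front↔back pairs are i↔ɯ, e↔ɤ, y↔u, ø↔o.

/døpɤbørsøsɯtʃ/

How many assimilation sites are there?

/ø/ harmonizes with /ɯ/ ([+back]) → [o]
/ø/ harmonizes with /ɯ/ ([+back]) → [o]
/ø/ harmonizes with /ɯ/ ([+back]) → [o]
3 segments change.

3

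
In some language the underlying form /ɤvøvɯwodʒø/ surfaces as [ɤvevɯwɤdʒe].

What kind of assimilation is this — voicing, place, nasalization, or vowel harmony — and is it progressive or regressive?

/ø/→[e] /o/→[ɤ] /ø/→[e].
Vowels agree with the first vowel, so the harmony is progressive.

vowel harmony, progressive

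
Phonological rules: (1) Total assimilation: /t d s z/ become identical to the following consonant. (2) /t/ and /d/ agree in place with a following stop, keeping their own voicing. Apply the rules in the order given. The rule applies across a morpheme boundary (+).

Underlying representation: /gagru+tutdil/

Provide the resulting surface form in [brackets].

Rule 1: /t/ before /d/ → [d] (total assimilation)
After rule 1: gagru+tuddil
Rule 2: no segment meets the rule's conditions; no change.

[gagru+tuddil]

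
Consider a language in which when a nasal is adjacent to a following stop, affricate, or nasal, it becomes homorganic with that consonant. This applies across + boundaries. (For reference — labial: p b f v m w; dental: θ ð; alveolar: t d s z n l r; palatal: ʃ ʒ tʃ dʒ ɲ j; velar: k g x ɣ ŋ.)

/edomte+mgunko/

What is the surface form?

/m/ before /t/ (alveolar) → [n]
/m/ before /g/ (velar) → [ŋ]
/n/ before /k/ (velar) → [ŋ]

[edonte+ŋguŋko]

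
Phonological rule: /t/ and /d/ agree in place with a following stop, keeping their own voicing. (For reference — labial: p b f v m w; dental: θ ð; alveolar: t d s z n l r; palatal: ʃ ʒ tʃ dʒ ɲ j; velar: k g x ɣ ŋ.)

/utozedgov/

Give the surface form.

/d/ before /g/ (velar) → [g]

[utozeggov]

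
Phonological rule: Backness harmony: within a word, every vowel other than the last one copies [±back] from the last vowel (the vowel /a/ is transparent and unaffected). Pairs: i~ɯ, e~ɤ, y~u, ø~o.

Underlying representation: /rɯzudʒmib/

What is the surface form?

/ɯ/ harmonizes with /i/ ([-back]) → [i]
/u/ harmonizes with /i/ ([-back]) → [y]

[rizydʒmib]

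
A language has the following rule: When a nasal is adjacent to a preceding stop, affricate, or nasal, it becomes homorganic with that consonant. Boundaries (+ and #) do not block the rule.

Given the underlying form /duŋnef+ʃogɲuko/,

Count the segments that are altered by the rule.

/n/ after /ŋ/ (velar) → [ŋ]
/ɲ/ after /g/ (velar) → [ŋ]
2 segments change.

2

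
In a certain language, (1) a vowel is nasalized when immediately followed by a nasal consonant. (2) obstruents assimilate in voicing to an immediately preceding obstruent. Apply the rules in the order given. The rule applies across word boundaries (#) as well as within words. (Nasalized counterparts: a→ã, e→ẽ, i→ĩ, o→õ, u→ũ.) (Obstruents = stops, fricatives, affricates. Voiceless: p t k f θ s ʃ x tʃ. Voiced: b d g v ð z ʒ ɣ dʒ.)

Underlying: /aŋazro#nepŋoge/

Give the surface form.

Rule 1: /a/ before nasal /ŋ/ → [ã]
Rule 1: /o/ before nasal /n/ → [õ]
After rule 1: ãŋazrõ#nepŋoge
Rule 2: no segment meets the rule's conditions; no change.

[ãŋazrõ#nepŋoge]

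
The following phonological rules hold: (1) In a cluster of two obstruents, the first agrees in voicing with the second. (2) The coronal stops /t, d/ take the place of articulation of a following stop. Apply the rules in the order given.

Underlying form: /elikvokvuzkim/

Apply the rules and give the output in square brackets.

[eligvogvuskim]

Rule 1: /k/ before /v/ (voiced) → [g]
Rule 1: /k/ before /v/ (voiced) → [g]
Rule 1: /z/ before /k/ (voiceless) → [s]
After rule 1: eligvogvuskim
Rule 2: no segment meets the rule's conditions; no change.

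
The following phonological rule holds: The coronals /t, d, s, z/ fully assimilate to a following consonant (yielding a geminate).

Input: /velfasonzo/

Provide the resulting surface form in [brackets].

no segment meets the rule's conditions; no change.

[velfasonzo]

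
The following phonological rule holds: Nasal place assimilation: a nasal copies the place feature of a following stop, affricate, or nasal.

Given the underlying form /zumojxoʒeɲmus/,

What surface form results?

[zumojxoʒemmus]

/ɲ/ before /m/ (labial) → [m]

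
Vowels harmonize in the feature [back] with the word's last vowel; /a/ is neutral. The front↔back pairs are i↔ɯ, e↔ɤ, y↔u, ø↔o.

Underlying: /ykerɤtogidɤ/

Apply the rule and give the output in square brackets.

[ukɤrɤtogɯdɤ]

/y/ harmonizes with /ɤ/ ([+back]) → [u]
/e/ harmonizes with /ɤ/ ([+back]) → [ɤ]
/i/ harmonizes with /ɤ/ ([+back]) → [ɯ]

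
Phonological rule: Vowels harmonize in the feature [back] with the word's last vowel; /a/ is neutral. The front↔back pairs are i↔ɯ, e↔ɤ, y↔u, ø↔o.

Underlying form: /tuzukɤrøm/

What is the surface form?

[tyzykerøm]

/u/ harmonizes with /ø/ ([-back]) → [y]
/u/ harmonizes with /ø/ ([-back]) → [y]
/ɤ/ harmonizes with /ø/ ([-back]) → [e]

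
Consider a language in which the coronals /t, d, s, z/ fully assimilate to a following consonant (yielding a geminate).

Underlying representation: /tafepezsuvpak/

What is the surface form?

/z/ before /s/ → [s] (total assimilation)

[tafepessuvpak]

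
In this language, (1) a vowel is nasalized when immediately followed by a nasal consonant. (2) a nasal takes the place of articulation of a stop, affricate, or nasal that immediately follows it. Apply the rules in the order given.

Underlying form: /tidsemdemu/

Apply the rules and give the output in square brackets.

[tidsẽndẽmu]

Rule 1: /e/ before nasal /m/ → [ẽ]
Rule 1: /e/ before nasal /m/ → [ẽ]
After rule 1: tidsẽmdẽmu
Rule 2: /m/ before /d/ (alveolar) → [n]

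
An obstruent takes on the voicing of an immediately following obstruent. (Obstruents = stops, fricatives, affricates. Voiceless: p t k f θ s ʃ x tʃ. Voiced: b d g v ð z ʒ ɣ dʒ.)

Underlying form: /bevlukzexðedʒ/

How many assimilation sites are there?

/k/ before /z/ (voiced) → [g]
/x/ before /ð/ (voiced) → [ɣ]
2 segments change.

2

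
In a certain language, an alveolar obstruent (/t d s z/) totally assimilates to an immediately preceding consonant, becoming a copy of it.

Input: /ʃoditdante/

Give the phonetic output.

[ʃodittanne]

/d/ after /t/ → [t] (total assimilation)
/t/ after /n/ → [n] (total assimilation)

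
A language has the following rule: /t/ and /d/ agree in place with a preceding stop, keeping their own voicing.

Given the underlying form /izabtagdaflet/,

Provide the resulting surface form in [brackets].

[izabpaggaflet]

/t/ after /b/ (labial) → [p]
/d/ after /g/ (velar) → [g]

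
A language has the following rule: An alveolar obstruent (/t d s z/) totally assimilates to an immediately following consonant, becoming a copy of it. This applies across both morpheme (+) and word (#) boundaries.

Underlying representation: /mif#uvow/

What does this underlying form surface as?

[mif#uvow]

no segment meets the rule's conditions; no change.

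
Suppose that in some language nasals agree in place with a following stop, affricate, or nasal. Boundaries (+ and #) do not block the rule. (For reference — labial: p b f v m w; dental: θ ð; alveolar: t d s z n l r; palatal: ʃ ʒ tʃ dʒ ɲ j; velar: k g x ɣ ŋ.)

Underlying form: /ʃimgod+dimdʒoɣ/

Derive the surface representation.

/m/ before /g/ (velar) → [ŋ]
/m/ before /dʒ/ (palatal) → [ɲ]

[ʃiŋgod+diɲdʒoɣ]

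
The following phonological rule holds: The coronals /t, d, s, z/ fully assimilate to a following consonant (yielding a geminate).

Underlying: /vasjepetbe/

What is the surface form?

[vajjepebbe]

/s/ before /j/ → [j] (total assimilation)
/t/ before /b/ → [b] (total assimilation)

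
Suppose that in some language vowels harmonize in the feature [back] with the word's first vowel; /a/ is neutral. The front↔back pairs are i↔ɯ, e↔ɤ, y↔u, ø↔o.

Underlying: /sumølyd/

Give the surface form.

[sumolud]

/ø/ harmonizes with /u/ ([+back]) → [o]
/y/ harmonizes with /u/ ([+back]) → [u]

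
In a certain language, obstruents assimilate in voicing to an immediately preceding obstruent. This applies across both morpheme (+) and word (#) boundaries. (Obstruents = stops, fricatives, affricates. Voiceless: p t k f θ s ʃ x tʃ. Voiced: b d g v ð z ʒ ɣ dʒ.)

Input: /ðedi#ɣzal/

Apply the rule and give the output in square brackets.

[ðedi#ɣzal]

no segment meets the rule's conditions; no change.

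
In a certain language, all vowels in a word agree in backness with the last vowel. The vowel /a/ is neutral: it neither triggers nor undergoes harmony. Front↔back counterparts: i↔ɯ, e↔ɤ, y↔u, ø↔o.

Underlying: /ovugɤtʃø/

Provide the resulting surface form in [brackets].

[øvygetʃø]

/o/ harmonizes with /ø/ ([-back]) → [ø]
/u/ harmonizes with /ø/ ([-back]) → [y]
/ɤ/ harmonizes with /ø/ ([-back]) → [e]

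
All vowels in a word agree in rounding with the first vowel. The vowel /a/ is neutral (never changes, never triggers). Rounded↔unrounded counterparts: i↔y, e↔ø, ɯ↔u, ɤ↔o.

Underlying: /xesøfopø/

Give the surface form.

/ø/ harmonizes with /e/ ([-round]) → [e]
/o/ harmonizes with /e/ ([-round]) → [ɤ]
/ø/ harmonizes with /e/ ([-round]) → [e]

[xesefɤpe]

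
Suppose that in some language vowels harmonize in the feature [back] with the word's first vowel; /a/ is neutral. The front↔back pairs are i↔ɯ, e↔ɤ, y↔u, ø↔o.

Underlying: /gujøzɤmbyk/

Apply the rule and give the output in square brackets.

[gujozɤmbuk]

/ø/ harmonizes with /u/ ([+back]) → [o]
/y/ harmonizes with /u/ ([+back]) → [u]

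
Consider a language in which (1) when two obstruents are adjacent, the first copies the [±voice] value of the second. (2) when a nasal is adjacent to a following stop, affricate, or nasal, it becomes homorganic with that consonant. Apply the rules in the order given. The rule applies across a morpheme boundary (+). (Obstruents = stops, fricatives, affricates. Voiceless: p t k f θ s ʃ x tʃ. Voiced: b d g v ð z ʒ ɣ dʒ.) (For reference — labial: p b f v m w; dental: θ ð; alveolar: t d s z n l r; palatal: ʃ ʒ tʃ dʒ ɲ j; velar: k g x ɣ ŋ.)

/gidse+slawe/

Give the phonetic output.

[gitse+slawe]

Rule 1: /d/ before /s/ (voiceless) → [t]
After rule 1: gitse+slawe
Rule 2: no segment meets the rule's conditions; no change.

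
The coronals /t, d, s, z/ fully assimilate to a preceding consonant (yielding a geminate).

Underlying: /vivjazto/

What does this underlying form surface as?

/t/ after /z/ → [z] (total assimilation)

[vivjazzo]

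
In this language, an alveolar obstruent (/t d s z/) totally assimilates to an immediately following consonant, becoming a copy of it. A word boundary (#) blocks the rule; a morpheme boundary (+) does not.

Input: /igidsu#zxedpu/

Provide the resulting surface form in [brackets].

/d/ before /s/ → [s] (total assimilation)
/z/ before /x/ → [x] (total assimilation)
/d/ before /p/ → [p] (total assimilation)

[igissu#xxeppu]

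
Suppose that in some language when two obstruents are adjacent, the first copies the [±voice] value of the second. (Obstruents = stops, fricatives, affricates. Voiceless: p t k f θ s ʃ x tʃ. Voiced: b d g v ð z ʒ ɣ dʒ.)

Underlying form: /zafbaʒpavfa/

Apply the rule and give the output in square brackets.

/f/ before /b/ (voiced) → [v]
/ʒ/ before /p/ (voiceless) → [ʃ]
/v/ before /f/ (voiceless) → [f]

[zavbaʃpaffa]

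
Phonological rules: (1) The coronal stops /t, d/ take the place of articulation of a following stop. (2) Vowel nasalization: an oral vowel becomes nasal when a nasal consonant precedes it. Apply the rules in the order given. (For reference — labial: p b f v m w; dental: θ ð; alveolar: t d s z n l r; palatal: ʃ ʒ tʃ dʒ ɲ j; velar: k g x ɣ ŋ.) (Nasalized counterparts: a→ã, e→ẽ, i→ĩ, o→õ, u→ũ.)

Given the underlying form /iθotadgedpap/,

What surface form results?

Rule 1: /d/ before /g/ (velar) → [g]
Rule 1: /d/ before /p/ (labial) → [b]
After rule 1: iθotaggebpap
Rule 2: no segment meets the rule's conditions; no change.

[iθotaggebpap]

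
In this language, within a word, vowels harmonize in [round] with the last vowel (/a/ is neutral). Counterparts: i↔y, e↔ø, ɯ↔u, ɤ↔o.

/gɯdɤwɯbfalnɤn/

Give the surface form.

[gɯdɤwɯbfalnɤn]

no segment meets the rule's conditions; no change.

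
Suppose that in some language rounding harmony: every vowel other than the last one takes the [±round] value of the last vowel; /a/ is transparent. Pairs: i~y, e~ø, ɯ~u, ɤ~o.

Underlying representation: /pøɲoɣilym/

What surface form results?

/i/ harmonizes with /y/ ([+round]) → [y]

[pøɲoɣylym]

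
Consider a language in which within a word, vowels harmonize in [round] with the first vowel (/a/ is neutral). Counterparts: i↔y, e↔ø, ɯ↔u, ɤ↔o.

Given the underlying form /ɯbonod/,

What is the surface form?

/o/ harmonizes with /ɯ/ ([-round]) → [ɤ]
/o/ harmonizes with /ɯ/ ([-round]) → [ɤ]

[ɯbɤnɤd]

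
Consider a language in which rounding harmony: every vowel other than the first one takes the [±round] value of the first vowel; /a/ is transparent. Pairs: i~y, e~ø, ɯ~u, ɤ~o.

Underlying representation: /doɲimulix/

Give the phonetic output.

/i/ harmonizes with /o/ ([+round]) → [y]
/i/ harmonizes with /o/ ([+round]) → [y]

[doɲymulyx]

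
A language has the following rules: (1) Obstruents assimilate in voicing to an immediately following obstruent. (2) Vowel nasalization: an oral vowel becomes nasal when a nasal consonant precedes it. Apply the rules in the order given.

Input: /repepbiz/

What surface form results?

[repebbiz]

Rule 1: /p/ before /b/ (voiced) → [b]
After rule 1: repebbiz
Rule 2: no segment meets the rule's conditions; no change.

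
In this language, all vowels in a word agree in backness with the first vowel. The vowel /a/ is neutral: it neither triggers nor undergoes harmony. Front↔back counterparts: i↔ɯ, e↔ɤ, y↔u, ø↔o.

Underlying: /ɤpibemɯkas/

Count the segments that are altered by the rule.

2

/i/ harmonizes with /ɤ/ ([+back]) → [ɯ]
/e/ harmonizes with /ɤ/ ([+back]) → [ɤ]
2 segments change.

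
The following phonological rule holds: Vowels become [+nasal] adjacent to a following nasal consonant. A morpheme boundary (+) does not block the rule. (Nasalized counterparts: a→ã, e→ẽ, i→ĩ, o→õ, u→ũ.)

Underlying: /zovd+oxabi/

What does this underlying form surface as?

no segment meets the rule's conditions; no change.

[zovd+oxabi]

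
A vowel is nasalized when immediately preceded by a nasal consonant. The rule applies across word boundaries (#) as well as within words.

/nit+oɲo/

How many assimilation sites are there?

2

/i/ after nasal /n/ → [ĩ]
/o/ after nasal /ɲ/ → [õ]
2 segments change.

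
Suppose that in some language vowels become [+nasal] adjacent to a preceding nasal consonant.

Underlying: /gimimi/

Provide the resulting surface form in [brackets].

[gimĩmĩ]

/i/ after nasal /m/ → [ĩ]
/i/ after nasal /m/ → [ĩ]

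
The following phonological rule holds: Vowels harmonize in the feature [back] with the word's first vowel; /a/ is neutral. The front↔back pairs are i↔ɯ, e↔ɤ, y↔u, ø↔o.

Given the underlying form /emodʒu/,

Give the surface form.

[emødʒy]

/o/ harmonizes with /e/ ([-back]) → [ø]
/u/ harmonizes with /e/ ([-back]) → [y]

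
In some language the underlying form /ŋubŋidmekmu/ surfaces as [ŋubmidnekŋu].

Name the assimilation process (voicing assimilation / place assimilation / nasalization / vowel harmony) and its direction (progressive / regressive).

/ŋ/→[m] /m/→[n] /m/→[ŋ].
Each target copies a feature from the preceding segment, so the direction is progressive.

place assimilation, progressive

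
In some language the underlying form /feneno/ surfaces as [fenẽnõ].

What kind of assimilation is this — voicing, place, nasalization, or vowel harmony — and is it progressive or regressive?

nasalization, progressive

/e/→[ẽ] /o/→[õ].
Each target copies a feature from the preceding segment, so the direction is progressive.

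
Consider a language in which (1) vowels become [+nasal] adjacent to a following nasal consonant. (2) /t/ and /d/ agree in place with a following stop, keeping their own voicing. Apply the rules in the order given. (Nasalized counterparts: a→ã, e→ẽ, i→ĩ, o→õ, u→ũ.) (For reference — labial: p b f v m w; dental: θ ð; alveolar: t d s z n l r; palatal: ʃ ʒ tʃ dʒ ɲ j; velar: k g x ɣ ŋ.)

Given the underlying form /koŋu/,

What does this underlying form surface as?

Rule 1: /o/ before nasal /ŋ/ → [õ]
After rule 1: kõŋu
Rule 2: no segment meets the rule's conditions; no change.

[kõŋu]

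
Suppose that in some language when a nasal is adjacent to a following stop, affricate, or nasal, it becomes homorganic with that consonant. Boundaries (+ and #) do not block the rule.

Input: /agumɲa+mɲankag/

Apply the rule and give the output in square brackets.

/m/ before /ɲ/ (palatal) → [ɲ]
/m/ before /ɲ/ (palatal) → [ɲ]
/n/ before /k/ (velar) → [ŋ]

[aguɲɲa+ɲɲaŋkag]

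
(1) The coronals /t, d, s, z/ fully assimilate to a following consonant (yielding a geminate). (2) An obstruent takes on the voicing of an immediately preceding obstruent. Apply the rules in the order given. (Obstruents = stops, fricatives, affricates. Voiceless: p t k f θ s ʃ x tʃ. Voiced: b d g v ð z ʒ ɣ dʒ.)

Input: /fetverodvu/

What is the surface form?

[fevverovvu]

Rule 1: /t/ before /v/ → [v] (total assimilation)
Rule 1: /d/ before /v/ → [v] (total assimilation)
After rule 1: fevverovvu
Rule 2: no segment meets the rule's conditions; no change.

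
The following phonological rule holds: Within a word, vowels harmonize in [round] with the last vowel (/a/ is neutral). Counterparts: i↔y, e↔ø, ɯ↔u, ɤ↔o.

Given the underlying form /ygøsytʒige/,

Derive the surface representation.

[igesitʒige]

/y/ harmonizes with /e/ ([-round]) → [i]
/ø/ harmonizes with /e/ ([-round]) → [e]
/y/ harmonizes with /e/ ([-round]) → [i]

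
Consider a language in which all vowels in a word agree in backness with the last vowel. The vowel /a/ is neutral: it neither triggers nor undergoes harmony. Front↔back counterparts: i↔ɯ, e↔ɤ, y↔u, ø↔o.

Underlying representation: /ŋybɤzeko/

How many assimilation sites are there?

2

/y/ harmonizes with /o/ ([+back]) → [u]
/e/ harmonizes with /o/ ([+back]) → [ɤ]
2 segments change.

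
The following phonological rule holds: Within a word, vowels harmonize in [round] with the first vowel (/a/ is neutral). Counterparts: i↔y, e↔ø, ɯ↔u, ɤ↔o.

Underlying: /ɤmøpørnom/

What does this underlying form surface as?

/ø/ harmonizes with /ɤ/ ([-round]) → [e]
/ø/ harmonizes with /ɤ/ ([-round]) → [e]
/o/ harmonizes with /ɤ/ ([-round]) → [ɤ]

[ɤmepernɤm]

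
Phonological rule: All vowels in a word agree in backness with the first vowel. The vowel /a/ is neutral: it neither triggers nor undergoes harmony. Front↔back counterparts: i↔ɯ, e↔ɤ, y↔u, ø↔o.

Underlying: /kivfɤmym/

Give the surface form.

/ɤ/ harmonizes with /i/ ([-back]) → [e]

[kivfemym]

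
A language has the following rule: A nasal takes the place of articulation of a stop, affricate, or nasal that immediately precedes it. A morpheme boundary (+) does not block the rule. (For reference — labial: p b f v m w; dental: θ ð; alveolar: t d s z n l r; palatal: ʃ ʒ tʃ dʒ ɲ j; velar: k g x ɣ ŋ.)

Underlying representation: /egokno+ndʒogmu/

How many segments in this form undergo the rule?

/n/ after /k/ (velar) → [ŋ]
/m/ after /g/ (velar) → [ŋ]
2 segments change.

2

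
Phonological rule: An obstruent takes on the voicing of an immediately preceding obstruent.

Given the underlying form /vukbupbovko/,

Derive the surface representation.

[vukpuppovgo]

/b/ after /k/ (voiceless) → [p]
/b/ after /p/ (voiceless) → [p]
/k/ after /v/ (voiced) → [g]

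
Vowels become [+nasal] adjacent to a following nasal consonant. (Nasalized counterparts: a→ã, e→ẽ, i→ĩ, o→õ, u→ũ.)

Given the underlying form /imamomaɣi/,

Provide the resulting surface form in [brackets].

[ĩmãmõmaɣi]

/i/ before nasal /m/ → [ĩ]
/a/ before nasal /m/ → [ã]
/o/ before nasal /m/ → [õ]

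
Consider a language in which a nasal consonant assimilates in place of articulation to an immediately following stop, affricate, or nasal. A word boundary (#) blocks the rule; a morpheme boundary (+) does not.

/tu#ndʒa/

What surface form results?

[tu#ɲdʒa]

/n/ before /dʒ/ (palatal) → [ɲ]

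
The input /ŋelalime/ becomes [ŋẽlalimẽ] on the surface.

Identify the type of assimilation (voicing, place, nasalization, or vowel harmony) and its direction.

/e/→[ẽ] /e/→[ẽ].
Each target copies a feature from the preceding segment, so the direction is progressive.

nasalization, progressive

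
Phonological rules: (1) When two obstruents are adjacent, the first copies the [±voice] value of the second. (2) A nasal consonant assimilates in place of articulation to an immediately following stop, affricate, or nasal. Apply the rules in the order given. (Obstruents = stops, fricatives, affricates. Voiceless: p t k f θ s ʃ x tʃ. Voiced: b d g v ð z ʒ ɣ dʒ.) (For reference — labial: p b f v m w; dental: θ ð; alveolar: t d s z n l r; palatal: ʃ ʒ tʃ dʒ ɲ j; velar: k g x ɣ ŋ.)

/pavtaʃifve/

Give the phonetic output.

Rule 1: /v/ before /t/ (voiceless) → [f]
Rule 1: /f/ before /v/ (voiced) → [v]
After rule 1: paftaʃivve
Rule 2: no segment meets the rule's conditions; no change.

[paftaʃivve]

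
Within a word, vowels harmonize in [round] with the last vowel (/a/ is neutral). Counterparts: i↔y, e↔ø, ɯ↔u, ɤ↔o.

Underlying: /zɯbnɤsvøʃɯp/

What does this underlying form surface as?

/ø/ harmonizes with /ɯ/ ([-round]) → [e]

[zɯbnɤsveʃɯp]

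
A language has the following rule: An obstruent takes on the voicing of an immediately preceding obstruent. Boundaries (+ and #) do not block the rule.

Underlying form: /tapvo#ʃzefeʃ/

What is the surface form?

[tapfo#ʃsefeʃ]

/v/ after /p/ (voiceless) → [f]
/z/ after /ʃ/ (voiceless) → [s]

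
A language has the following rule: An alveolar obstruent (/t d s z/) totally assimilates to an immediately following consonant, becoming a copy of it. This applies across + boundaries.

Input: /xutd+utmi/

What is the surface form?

[xudd+ummi]

/t/ before /d/ → [d] (total assimilation)
/t/ before /m/ → [m] (total assimilation)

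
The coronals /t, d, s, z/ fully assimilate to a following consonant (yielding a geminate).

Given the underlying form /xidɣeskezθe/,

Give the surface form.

/d/ before /ɣ/ → [ɣ] (total assimilation)
/s/ before /k/ → [k] (total assimilation)
/z/ before /θ/ → [θ] (total assimilation)

[xiɣɣekkeθθe]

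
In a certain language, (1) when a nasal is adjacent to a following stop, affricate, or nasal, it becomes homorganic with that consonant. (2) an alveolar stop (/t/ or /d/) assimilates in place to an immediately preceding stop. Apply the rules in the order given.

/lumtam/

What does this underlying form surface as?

[luntam]

Rule 1: /m/ before /t/ (alveolar) → [n]
After rule 1: luntam
Rule 2: no segment meets the rule's conditions; no change.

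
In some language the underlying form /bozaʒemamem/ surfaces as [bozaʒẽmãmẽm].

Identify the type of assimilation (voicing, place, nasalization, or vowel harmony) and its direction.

nasalization, regressive

/e/→[ẽ] /a/→[ã] /e/→[ẽ].
Each target copies a feature from the following segment, so the direction is regressive.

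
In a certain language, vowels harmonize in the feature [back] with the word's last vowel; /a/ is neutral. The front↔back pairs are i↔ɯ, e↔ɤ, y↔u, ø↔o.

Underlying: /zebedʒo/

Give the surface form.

[zɤbɤdʒo]

/e/ harmonizes with /o/ ([+back]) → [ɤ]
/e/ harmonizes with /o/ ([+back]) → [ɤ]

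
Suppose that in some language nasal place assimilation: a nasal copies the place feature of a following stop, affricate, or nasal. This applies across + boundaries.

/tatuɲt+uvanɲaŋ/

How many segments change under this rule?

/ɲ/ before /t/ (alveolar) → [n]
/n/ before /ɲ/ (palatal) → [ɲ]
2 segments change.

2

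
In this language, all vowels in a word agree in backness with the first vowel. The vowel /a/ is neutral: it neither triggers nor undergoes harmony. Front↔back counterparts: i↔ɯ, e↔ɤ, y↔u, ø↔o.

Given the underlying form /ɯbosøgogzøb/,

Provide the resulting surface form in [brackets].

[ɯbosogogzob]

/ø/ harmonizes with /ɯ/ ([+back]) → [o]
/ø/ harmonizes with /ɯ/ ([+back]) → [o]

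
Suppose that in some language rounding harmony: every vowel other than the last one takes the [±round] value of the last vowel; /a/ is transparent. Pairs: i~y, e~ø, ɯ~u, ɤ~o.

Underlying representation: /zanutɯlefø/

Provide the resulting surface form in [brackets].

[zanutuløfø]

/ɯ/ harmonizes with /ø/ ([+round]) → [u]
/e/ harmonizes with /ø/ ([+round]) → [ø]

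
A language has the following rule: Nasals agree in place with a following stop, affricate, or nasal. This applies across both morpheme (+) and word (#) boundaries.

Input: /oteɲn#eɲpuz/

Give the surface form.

[otenn#empuz]

/ɲ/ before /n/ (alveolar) → [n]
/ɲ/ before /p/ (labial) → [m]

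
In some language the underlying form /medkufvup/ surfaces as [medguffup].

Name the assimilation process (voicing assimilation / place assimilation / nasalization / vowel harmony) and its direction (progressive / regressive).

/k/→[g] /v/→[f].
Each target copies a feature from the preceding segment, so the direction is progressive.

voicing assimilation, progressive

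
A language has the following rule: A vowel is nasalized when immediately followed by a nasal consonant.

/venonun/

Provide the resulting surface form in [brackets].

/e/ before nasal /n/ → [ẽ]
/o/ before nasal /n/ → [õ]
/u/ before nasal /n/ → [ũ]

[vẽnõnũn]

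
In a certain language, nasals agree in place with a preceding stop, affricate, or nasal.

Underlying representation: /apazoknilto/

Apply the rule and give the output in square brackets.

/n/ after /k/ (velar) → [ŋ]

[apazokŋilto]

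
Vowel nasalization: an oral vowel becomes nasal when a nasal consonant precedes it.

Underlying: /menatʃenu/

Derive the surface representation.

[mẽnãtʃenũ]

/e/ after nasal /m/ → [ẽ]
/a/ after nasal /n/ → [ã]
/u/ after nasal /n/ → [ũ]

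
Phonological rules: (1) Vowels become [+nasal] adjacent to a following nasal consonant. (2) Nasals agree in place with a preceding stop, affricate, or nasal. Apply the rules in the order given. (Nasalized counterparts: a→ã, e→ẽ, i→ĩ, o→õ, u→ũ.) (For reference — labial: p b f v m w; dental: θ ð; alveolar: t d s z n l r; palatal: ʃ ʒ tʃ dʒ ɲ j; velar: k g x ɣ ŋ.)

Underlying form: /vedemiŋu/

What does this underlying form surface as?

Rule 1: /e/ before nasal /m/ → [ẽ]
Rule 1: /i/ before nasal /ŋ/ → [ĩ]
After rule 1: vedẽmĩŋu
Rule 2: no segment meets the rule's conditions; no change.

[vedẽmĩŋu]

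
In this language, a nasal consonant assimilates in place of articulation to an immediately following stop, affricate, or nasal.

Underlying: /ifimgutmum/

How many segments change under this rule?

/m/ before /g/ (velar) → [ŋ]
1 segment changes.

1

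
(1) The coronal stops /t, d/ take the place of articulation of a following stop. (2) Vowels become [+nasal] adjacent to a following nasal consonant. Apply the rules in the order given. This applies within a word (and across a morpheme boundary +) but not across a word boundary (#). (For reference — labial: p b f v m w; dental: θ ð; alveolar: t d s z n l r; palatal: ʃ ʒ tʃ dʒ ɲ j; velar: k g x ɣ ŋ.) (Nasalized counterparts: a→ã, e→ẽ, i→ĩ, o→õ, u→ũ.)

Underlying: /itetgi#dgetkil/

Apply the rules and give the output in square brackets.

[itekgi#ggekkil]

Rule 1: /t/ before /g/ (velar) → [k]
Rule 1: /d/ before /g/ (velar) → [g]
Rule 1: /t/ before /k/ (velar) → [k]
After rule 1: itekgi#ggekkil
Rule 2: no segment meets the rule's conditions; no change.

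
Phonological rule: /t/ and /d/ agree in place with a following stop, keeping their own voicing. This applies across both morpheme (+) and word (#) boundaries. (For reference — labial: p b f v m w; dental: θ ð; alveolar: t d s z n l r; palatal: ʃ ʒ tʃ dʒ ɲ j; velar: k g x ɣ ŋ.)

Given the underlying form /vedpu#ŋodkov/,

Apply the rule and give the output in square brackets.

[vebpu#ŋogkov]

/d/ before /p/ (labial) → [b]
/d/ before /k/ (velar) → [g]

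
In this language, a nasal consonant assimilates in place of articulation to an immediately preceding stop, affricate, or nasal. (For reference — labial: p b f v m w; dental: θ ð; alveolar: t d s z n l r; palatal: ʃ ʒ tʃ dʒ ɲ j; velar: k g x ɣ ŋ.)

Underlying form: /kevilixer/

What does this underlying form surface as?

no segment meets the rule's conditions; no change.

[kevilixer]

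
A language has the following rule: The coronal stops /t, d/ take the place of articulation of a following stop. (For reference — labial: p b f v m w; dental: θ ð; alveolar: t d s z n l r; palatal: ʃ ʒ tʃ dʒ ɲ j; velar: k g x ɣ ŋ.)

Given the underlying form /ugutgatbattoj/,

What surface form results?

[ugukgapbattoj]

/t/ before /g/ (velar) → [k]
/t/ before /b/ (labial) → [p]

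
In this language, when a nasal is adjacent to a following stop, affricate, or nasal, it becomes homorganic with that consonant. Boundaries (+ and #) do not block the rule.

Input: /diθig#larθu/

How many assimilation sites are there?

0

No segment meets the rule's conditions.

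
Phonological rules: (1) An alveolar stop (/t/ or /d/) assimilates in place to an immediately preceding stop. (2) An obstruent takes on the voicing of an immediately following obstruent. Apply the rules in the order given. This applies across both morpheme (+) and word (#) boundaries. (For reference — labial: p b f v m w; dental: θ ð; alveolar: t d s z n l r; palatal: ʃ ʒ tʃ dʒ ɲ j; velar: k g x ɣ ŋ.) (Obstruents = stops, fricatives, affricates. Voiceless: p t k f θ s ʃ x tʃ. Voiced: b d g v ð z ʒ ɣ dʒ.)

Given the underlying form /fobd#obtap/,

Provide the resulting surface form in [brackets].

Rule 1: /d/ after /b/ (labial) → [b]
Rule 1: /t/ after /b/ (labial) → [p]
After rule 1: fobb#obpap
Rule 2: /b/ before /p/ (voiceless) → [p]

[fobb#oppap]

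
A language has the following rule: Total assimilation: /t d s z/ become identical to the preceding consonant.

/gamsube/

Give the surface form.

[gammube]

/s/ after /m/ → [m] (total assimilation)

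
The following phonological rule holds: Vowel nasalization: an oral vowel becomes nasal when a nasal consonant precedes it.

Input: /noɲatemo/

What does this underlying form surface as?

[nõɲãtemõ]

/o/ after nasal /n/ → [õ]
/a/ after nasal /ɲ/ → [ã]
/o/ after nasal /m/ → [õ]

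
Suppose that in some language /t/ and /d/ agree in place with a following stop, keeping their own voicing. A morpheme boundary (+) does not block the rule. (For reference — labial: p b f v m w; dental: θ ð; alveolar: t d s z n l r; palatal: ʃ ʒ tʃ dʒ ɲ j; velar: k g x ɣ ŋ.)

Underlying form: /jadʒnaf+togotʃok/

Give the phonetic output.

[jadʒnaf+togotʃok]

no segment meets the rule's conditions; no change.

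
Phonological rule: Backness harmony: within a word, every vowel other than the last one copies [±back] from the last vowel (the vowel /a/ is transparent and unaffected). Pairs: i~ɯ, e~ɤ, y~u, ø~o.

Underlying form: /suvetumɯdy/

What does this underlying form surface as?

[syvetymidy]

/u/ harmonizes with /y/ ([-back]) → [y]
/u/ harmonizes with /y/ ([-back]) → [y]
/ɯ/ harmonizes with /y/ ([-back]) → [i]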